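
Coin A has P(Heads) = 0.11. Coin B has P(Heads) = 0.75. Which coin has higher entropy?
B

For binary distributions, entropy is maximized at p=0.5 and decreases as p moves toward 0 or 1.

H(A) = H(0.11) = 0.4999 bits
H(B) = H(0.75) = 0.8113 bits

Distribution B (p=0.75) is closer to uniform (p=0.5), so it has higher entropy.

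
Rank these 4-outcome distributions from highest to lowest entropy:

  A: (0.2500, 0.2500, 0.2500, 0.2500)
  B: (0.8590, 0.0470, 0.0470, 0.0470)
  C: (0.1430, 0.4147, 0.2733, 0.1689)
A > C > B

Key insight: Entropy is maximized by uniform distributions and minimized by concentrated distributions.

- Uniform distributions have maximum entropy log₂(4) = 2.0000 bits
- The more "peaked" or concentrated a distribution, the lower its entropy

Entropies:
  H(A) = 2.0000 bits
  H(B) = 0.8103 bits
  H(C) = 1.8727 bits

Ranking: A > C > B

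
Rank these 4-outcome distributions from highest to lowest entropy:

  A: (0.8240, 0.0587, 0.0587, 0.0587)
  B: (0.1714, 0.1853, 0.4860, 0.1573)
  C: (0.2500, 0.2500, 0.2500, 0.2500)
C > B > A

Key insight: Entropy is maximized by uniform distributions and minimized by concentrated distributions.

- Uniform distributions have maximum entropy log₂(4) = 2.0000 bits
- The more "peaked" or concentrated a distribution, the lower its entropy

Entropies:
  H(A) = 0.9502 bits
  H(B) = 1.8125 bits
  H(C) = 2.0000 bits

Ranking: C > B > A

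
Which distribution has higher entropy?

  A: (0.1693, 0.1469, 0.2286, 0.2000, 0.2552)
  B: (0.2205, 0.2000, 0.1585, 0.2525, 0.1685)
B

Both distributions are close to uniform, making this a harder comparison.

H(A) = 2.2942 bits
H(B) = 2.3009 bits

The distribution closer to uniform has higher entropy.
Answer: B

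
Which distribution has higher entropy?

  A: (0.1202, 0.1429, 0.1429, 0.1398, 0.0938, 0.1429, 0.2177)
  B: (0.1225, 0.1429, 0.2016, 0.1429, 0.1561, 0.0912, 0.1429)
B

Both distributions are close to uniform, making this a harder comparison.

H(A) = 2.7664 bits
H(B) = 2.7734 bits

The distribution closer to uniform has higher entropy.
Answer: B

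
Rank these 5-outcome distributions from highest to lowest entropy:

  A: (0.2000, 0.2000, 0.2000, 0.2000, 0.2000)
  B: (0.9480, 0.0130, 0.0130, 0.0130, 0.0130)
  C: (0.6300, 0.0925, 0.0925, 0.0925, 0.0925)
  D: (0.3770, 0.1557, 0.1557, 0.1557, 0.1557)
A > D > C > B

Key insight: Entropy is maximized by uniform distributions and minimized by concentrated distributions.

Entropies:
  H(A) = 2.3219 bits
  H(B) = 0.3988 bits
  H(C) = 1.6907 bits
  H(D) = 2.2019 bits

Ranking: A > D > C > B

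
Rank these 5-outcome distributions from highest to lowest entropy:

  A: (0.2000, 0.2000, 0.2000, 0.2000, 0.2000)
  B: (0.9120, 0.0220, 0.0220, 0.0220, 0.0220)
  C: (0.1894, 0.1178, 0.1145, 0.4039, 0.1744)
A > C > B

Key insight: Entropy is maximized by uniform distributions and minimized by concentrated distributions.

- Uniform distributions have maximum entropy log₂(5) = 2.3219 bits
- The more "peaked" or concentrated a distribution, the lower its entropy

Entropies:
  H(A) = 2.3219 bits
  H(B) = 0.6058 bits
  H(C) = 2.1437 bits

Ranking: A > C > B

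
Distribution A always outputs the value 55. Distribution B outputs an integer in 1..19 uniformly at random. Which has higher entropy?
B

A is deterministic, so H(A) = 0. B is uniform over 19 outcomes, so H(B) = log₂(19) = 4.248 bits. Any distribution with genuine randomness has higher entropy than a deterministic one.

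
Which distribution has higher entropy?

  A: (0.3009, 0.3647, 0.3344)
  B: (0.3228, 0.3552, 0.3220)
B

Both distributions are close to uniform, making this a harder comparison.

H(A) = 1.5805 bits
H(B) = 1.5834 bits

The distribution closer to uniform has higher entropy.
Answer: B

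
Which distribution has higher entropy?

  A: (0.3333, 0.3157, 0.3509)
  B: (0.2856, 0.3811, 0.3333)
A

Both distributions are close to uniform, making this a harder comparison.

H(A) = 1.5836 bits
H(B) = 1.5751 bits

The distribution closer to uniform has higher entropy.
Answer: A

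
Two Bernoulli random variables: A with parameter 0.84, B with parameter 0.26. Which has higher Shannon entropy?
B

For binary distributions, entropy is maximized at p=0.5 and decreases as p moves toward 0 or 1.

H(A) = H(0.84) = 0.6343 bits
H(B) = H(0.26) = 0.8267 bits

Distribution B (p=0.26) is closer to uniform (p=0.5), so it has higher entropy.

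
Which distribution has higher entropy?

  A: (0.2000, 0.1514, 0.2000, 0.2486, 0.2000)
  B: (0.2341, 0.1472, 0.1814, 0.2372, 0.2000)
A

Both distributions are close to uniform, making this a harder comparison.

H(A) = 2.3047 bits
H(B) = 2.3009 bits

The distribution closer to uniform has higher entropy.
Answer: A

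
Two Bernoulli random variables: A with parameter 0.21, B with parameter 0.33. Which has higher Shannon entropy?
B

For binary distributions, entropy is maximized at p=0.5 and decreases as p moves toward 0 or 1.

H(A) = H(0.21) = 0.7415 bits
H(B) = H(0.33) = 0.9149 bits

Distribution B (p=0.33) is closer to uniform (p=0.5), so it has higher entropy.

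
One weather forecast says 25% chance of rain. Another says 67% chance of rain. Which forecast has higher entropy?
67% forecast

Treat each forecast as a Bernoulli distribution. Binary entropy is maximized at p=0.5 and falls off symmetrically toward 0 or 1. The 67% forecast is closer to 50%, so it is more uncertain. H(25%) ≈ 0.811 bits, H(67%) ≈ 0.915 bits.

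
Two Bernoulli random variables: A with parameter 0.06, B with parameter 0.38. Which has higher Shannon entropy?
B

For binary distributions, entropy is maximized at p=0.5 and decreases as p moves toward 0 or 1.

H(A) = H(0.06) = 0.3274 bits
H(B) = H(0.38) = 0.9580 bits

Distribution B (p=0.38) is closer to uniform (p=0.5), so it has higher entropy.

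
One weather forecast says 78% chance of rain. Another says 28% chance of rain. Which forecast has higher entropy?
28% forecast

Treat each forecast as a Bernoulli distribution. Binary entropy is maximized at p=0.5 and falls off symmetrically toward 0 or 1. The 28% forecast is closer to 50%, so it is more uncertain. H(78%) ≈ 0.760 bits, H(28%) ≈ 0.855 bits.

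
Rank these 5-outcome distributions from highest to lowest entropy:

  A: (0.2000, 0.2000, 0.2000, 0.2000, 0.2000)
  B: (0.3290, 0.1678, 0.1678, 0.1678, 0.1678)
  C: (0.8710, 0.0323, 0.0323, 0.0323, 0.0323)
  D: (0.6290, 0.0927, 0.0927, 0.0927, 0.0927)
A > B > D > C

Key insight: Entropy is maximized by uniform distributions and minimized by concentrated distributions.

Entropies:
  H(A) = 2.3219 bits
  H(B) = 2.2559 bits
  H(C) = 0.8127 bits
  H(D) = 1.6934 bits

Ranking: A > B > D > C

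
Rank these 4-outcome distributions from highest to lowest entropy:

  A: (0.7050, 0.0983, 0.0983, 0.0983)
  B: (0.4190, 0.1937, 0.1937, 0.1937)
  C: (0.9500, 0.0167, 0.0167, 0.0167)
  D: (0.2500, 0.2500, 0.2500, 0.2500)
D > B > A > C

Key insight: Entropy is maximized by uniform distributions and minimized by concentrated distributions.

Entropies:
  H(A) = 1.3427 bits
  H(B) = 1.9018 bits
  H(C) = 0.3656 bits
  H(D) = 2.0000 bits

Ranking: D > B > A > C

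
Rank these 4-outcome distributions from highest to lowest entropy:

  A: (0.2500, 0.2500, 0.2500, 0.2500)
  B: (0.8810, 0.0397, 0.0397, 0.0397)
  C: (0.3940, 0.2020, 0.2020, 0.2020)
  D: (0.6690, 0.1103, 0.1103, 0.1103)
A > C > D > B

Key insight: Entropy is maximized by uniform distributions and minimized by concentrated distributions.

Entropies:
  H(A) = 2.0000 bits
  H(B) = 0.7151 bits
  H(C) = 1.9278 bits
  H(D) = 1.4406 bits

Ranking: A > C > D > B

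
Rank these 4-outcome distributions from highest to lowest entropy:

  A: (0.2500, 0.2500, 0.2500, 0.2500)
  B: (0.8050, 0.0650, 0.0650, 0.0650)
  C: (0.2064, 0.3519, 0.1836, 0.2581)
A > C > B

Key insight: Entropy is maximized by uniform distributions and minimized by concentrated distributions.

- Uniform distributions have maximum entropy log₂(4) = 2.0000 bits
- The more "peaked" or concentrated a distribution, the lower its entropy

Entropies:
  H(A) = 2.0000 bits
  H(B) = 1.0209 bits
  H(C) = 1.9534 bits

Ranking: A > C > B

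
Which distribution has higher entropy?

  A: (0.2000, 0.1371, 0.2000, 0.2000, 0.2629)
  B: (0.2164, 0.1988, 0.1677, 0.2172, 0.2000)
B

Both distributions are close to uniform, making this a harder comparison.

H(A) = 2.2929 bits
H(B) = 2.3160 bits

The distribution closer to uniform has higher entropy.
Answer: B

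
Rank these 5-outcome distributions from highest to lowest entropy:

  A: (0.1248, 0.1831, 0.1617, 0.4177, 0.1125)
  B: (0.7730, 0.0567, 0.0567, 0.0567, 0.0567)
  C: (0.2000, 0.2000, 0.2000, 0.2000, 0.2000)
C > A > B

Key insight: Entropy is maximized by uniform distributions and minimized by concentrated distributions.

- Uniform distributions have maximum entropy log₂(5) = 2.3219 bits
- The more "peaked" or concentrated a distribution, the lower its entropy

Entropies:
  H(A) = 2.1291 bits
  H(B) = 1.2267 bits
  H(C) = 2.3219 bits

Ranking: C > A > B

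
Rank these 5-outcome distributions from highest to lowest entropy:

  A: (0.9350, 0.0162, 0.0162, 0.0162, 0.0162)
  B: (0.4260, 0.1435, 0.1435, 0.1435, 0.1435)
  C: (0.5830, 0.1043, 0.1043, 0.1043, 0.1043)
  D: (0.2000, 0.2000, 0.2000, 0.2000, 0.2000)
D > B > C > A

Key insight: Entropy is maximized by uniform distributions and minimized by concentrated distributions.

Entropies:
  H(A) = 0.4770 bits
  H(B) = 2.1321 bits
  H(C) = 1.8140 bits
  H(D) = 2.3219 bits

Ranking: D > B > C > A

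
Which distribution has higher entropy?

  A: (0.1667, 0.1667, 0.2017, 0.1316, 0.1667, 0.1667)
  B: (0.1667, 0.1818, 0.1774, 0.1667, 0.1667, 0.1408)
B

Both distributions are close to uniform, making this a harder comparison.

H(A) = 2.5742 bits
H(B) = 2.5805 bits

The distribution closer to uniform has higher entropy.
Answer: B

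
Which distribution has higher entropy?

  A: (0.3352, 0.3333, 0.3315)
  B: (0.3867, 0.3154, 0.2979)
A

Both distributions are close to uniform, making this a harder comparison.

H(A) = 1.5849 bits
H(B) = 1.5756 bits

The distribution closer to uniform has higher entropy.
Answer: A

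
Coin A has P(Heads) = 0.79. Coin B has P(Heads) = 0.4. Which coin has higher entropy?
B

For binary distributions, entropy is maximized at p=0.5 and decreases as p moves toward 0 or 1.

H(A) = H(0.79) = 0.7415 bits
H(B) = H(0.4) = 0.9710 bits

Distribution B (p=0.4) is closer to uniform (p=0.5), so it has higher entropy.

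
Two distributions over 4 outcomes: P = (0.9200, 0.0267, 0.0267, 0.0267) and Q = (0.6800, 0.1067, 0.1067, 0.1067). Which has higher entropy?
Q

P is highly concentrated on one outcome (92%), making it nearly deterministic. Q spreads its mass more evenly (max 68%). The more spread-out distribution has higher entropy: H(P) ≈ 0.529 bits, H(Q) ≈ 1.412 bits.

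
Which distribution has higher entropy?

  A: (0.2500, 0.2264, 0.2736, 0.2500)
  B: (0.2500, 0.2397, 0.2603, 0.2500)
B

Both distributions are close to uniform, making this a harder comparison.

H(A) = 1.9968 bits
H(B) = 1.9994 bits

The distribution closer to uniform has higher entropy.
Answer: B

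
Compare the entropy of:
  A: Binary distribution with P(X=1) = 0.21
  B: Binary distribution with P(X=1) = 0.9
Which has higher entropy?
A

For binary distributions, entropy is maximized at p=0.5 and decreases as p moves toward 0 or 1.

H(A) = H(0.21) = 0.7415 bits
H(B) = H(0.9) = 0.4690 bits

Distribution A (p=0.21) is closer to uniform (p=0.5), so it has higher entropy.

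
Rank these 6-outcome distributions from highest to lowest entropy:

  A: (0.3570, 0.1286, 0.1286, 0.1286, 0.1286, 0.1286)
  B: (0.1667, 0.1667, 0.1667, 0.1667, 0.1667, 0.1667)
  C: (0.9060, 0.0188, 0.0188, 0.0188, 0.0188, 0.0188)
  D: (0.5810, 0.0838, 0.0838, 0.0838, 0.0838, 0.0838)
B > A > D > C

Key insight: Entropy is maximized by uniform distributions and minimized by concentrated distributions.

Entropies:
  H(A) = 2.4332 bits
  H(B) = 2.5850 bits
  H(C) = 0.6679 bits
  H(D) = 1.9539 bits

Ranking: B > A > D > C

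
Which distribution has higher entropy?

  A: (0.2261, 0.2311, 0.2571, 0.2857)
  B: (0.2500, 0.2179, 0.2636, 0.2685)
B

Both distributions are close to uniform, making this a harder comparison.

H(A) = 1.9936 bits
H(B) = 1.9954 bits

The distribution closer to uniform has higher entropy.
Answer: B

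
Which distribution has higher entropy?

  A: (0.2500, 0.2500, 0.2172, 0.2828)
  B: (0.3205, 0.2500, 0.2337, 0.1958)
A

Both distributions are close to uniform, making this a harder comparison.

H(A) = 1.9938 bits
H(B) = 1.9769 bits

The distribution closer to uniform has higher entropy.
Answer: A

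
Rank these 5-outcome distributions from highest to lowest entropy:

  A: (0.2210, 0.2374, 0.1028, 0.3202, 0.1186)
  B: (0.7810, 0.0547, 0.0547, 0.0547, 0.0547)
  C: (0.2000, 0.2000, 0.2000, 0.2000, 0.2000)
C > A > B

Key insight: Entropy is maximized by uniform distributions and minimized by concentrated distributions.

- Uniform distributions have maximum entropy log₂(5) = 2.3219 bits
- The more "peaked" or concentrated a distribution, the lower its entropy

Entropies:
  H(A) = 2.2021 bits
  H(B) = 1.1963 bits
  H(C) = 2.3219 bits

Ranking: C > A > B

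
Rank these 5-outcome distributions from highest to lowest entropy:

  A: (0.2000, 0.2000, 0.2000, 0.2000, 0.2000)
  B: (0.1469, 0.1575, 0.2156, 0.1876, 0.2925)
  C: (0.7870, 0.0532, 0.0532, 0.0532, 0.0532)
A > B > C

Key insight: Entropy is maximized by uniform distributions and minimized by concentrated distributions.

- Uniform distributions have maximum entropy log₂(5) = 2.3219 bits
- The more "peaked" or concentrated a distribution, the lower its entropy

Entropies:
  H(A) = 2.3219 bits
  H(B) = 2.2753 bits
  H(C) = 1.1732 bits

Ranking: A > B > C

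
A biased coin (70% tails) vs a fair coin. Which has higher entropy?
Fair coin

The fair coin is uniform (p=0.5), maximizing binary entropy at 1 bit. The biased coin has H(0.70) ≈ 0.881 bits — its outcome is more predictable, so its entropy is lower.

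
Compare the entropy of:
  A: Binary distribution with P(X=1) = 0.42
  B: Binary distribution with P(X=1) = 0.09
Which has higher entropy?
A

For binary distributions, entropy is maximized at p=0.5 and decreases as p moves toward 0 or 1.

H(A) = H(0.42) = 0.9815 bits
H(B) = H(0.09) = 0.4365 bits

Distribution A (p=0.42) is closer to uniform (p=0.5), so it has higher entropy.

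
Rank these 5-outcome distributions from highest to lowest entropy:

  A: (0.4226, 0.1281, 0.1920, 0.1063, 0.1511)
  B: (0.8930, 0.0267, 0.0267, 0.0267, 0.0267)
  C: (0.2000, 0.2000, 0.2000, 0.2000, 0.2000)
C > A > B

Key insight: Entropy is maximized by uniform distributions and minimized by concentrated distributions.

- Uniform distributions have maximum entropy log₂(5) = 2.3219 bits
- The more "peaked" or concentrated a distribution, the lower its entropy

Entropies:
  H(A) = 2.1176 bits
  H(B) = 0.7048 bits
  H(C) = 2.3219 bits

Ranking: C > A > B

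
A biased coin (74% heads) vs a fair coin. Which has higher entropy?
Fair coin

The fair coin is uniform (p=0.5), maximizing binary entropy at 1 bit. The biased coin has H(0.74) ≈ 0.827 bits — its outcome is more predictable, so its entropy is lower.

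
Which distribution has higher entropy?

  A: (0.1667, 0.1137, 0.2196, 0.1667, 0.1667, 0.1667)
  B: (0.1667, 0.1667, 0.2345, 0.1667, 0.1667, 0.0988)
A

Both distributions are close to uniform, making this a harder comparison.

H(A) = 2.5603 bits
H(B) = 2.5439 bits

The distribution closer to uniform has higher entropy.
Answer: A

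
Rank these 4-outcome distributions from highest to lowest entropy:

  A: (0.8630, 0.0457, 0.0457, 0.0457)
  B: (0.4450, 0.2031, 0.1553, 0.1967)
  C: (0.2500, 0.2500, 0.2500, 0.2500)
C > B > A

Key insight: Entropy is maximized by uniform distributions and minimized by concentrated distributions.

- Uniform distributions have maximum entropy log₂(4) = 2.0000 bits
- The more "peaked" or concentrated a distribution, the lower its entropy

Entropies:
  H(A) = 0.7935 bits
  H(B) = 1.8655 bits
  H(C) = 2.0000 bits

Ranking: C > B > A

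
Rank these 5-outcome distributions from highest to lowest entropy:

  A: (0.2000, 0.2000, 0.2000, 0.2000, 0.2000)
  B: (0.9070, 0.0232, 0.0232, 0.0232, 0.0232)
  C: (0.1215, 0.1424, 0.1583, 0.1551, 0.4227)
A > C > B

Key insight: Entropy is maximized by uniform distributions and minimized by concentrated distributions.

- Uniform distributions have maximum entropy log₂(5) = 2.3219 bits
- The more "peaked" or concentrated a distribution, the lower its entropy

Entropies:
  H(A) = 2.3219 bits
  H(B) = 0.6324 bits
  H(C) = 2.1330 bits

Ranking: A > C > B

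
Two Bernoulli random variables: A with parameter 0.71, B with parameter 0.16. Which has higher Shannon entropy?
A

For binary distributions, entropy is maximized at p=0.5 and decreases as p moves toward 0 or 1.

H(A) = H(0.71) = 0.8687 bits
H(B) = H(0.16) = 0.6343 bits

Distribution A (p=0.71) is closer to uniform (p=0.5), so it has higher entropy.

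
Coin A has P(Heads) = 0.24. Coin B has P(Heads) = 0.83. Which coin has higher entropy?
A

For binary distributions, entropy is maximized at p=0.5 and decreases as p moves toward 0 or 1.

H(A) = H(0.24) = 0.7950 bits
H(B) = H(0.83) = 0.6577 bits

Distribution A (p=0.24) is closer to uniform (p=0.5), so it has higher entropy.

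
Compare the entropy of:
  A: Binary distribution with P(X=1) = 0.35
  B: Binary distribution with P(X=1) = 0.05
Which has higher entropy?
A

For binary distributions, entropy is maximized at p=0.5 and decreases as p moves toward 0 or 1.

H(A) = H(0.35) = 0.9341 bits
H(B) = H(0.05) = 0.2864 bits

Distribution A (p=0.35) is closer to uniform (p=0.5), so it has higher entropy.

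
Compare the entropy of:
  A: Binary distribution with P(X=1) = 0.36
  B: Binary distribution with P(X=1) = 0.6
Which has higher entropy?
B

For binary distributions, entropy is maximized at p=0.5 and decreases as p moves toward 0 or 1.

H(A) = H(0.36) = 0.9427 bits
H(B) = H(0.6) = 0.9710 bits

Distribution B (p=0.6) is closer to uniform (p=0.5), so it has higher entropy.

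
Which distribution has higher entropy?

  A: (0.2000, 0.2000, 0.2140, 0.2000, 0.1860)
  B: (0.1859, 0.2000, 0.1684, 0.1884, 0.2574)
A

Both distributions are close to uniform, making this a harder comparison.

H(A) = 2.3205 bits
H(B) = 2.3060 bits

The distribution closer to uniform has higher entropy.
Answer: A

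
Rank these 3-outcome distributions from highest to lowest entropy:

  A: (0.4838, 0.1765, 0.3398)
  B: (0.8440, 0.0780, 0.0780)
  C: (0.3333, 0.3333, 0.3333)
C > A > B

Key insight: Entropy is maximized by uniform distributions and minimized by concentrated distributions.

- Uniform distributions have maximum entropy log₂(3) = 1.5850 bits
- The more "peaked" or concentrated a distribution, the lower its entropy

Entropies:
  H(A) = 1.4776 bits
  H(B) = 0.7807 bits
  H(C) = 1.5850 bits

Ranking: C > A > B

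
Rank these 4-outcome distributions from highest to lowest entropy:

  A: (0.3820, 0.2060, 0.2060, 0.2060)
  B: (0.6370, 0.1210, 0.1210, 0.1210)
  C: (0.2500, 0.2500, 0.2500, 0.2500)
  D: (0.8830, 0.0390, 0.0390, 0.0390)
C > A > B > D

Key insight: Entropy is maximized by uniform distributions and minimized by concentrated distributions.

Entropies:
  H(A) = 1.9389 bits
  H(B) = 1.5205 bits
  H(C) = 2.0000 bits
  H(D) = 0.7061 bits

Ranking: C > A > B > D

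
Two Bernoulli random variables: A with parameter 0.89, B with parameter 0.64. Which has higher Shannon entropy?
B

For binary distributions, entropy is maximized at p=0.5 and decreases as p moves toward 0 or 1.

H(A) = H(0.89) = 0.4999 bits
H(B) = H(0.64) = 0.9427 bits

Distribution B (p=0.64) is closer to uniform (p=0.5), so it has higher entropy.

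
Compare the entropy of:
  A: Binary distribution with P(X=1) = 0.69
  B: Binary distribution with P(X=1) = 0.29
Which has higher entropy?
A

For binary distributions, entropy is maximized at p=0.5 and decreases as p moves toward 0 or 1.

H(A) = H(0.69) = 0.8932 bits
H(B) = H(0.29) = 0.8687 bits

Distribution A (p=0.69) is closer to uniform (p=0.5), so it has higher entropy.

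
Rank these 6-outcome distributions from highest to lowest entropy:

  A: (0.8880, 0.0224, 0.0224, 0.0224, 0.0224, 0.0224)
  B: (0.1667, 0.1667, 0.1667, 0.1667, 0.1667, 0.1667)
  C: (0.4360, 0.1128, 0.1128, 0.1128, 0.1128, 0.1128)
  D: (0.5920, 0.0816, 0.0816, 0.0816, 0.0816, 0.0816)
B > C > D > A

Key insight: Entropy is maximized by uniform distributions and minimized by concentrated distributions.

Entropies:
  H(A) = 0.7660 bits
  H(B) = 2.5850 bits
  H(C) = 2.2977 bits
  H(D) = 1.9228 bits

Ranking: B > C > D > A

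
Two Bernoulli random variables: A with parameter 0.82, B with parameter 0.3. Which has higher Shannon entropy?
B

For binary distributions, entropy is maximized at p=0.5 and decreases as p moves toward 0 or 1.

H(A) = H(0.82) = 0.6801 bits
H(B) = H(0.3) = 0.8813 bits

Distribution B (p=0.3) is closer to uniform (p=0.5), so it has higher entropy.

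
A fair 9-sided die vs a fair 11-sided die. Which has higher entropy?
11-sided die

Both are uniform distributions; for uniform over n outcomes, H = log₂(n). H(9-sided) = log₂(9) = 3.170 bits and H(11-sided) = log₂(11) = 3.459 bits. More outcomes in a uniform distribution means higher entropy.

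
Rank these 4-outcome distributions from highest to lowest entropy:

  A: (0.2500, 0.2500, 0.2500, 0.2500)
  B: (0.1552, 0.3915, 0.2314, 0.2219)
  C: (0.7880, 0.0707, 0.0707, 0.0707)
A > B > C

Key insight: Entropy is maximized by uniform distributions and minimized by concentrated distributions.

- Uniform distributions have maximum entropy log₂(4) = 2.0000 bits
- The more "peaked" or concentrated a distribution, the lower its entropy

Entropies:
  H(A) = 2.0000 bits
  H(B) = 1.9174 bits
  H(C) = 1.0813 bits

Ranking: A > B > C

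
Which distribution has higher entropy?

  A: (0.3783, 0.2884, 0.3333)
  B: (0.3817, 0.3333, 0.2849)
A

Both distributions are close to uniform, making this a harder comparison.

H(A) = 1.5762 bits
H(B) = 1.5748 bits

The distribution closer to uniform has higher entropy.
Answer: A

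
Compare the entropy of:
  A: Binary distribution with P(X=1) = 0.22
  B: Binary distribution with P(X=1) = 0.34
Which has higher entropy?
B

For binary distributions, entropy is maximized at p=0.5 and decreases as p moves toward 0 or 1.

H(A) = H(0.22) = 0.7602 bits
H(B) = H(0.34) = 0.9248 bits

Distribution B (p=0.34) is closer to uniform (p=0.5), so it has higher entropy.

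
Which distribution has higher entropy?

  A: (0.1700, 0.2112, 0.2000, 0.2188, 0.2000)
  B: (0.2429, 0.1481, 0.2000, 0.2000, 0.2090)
A

Both distributions are close to uniform, making this a harder comparison.

H(A) = 2.3168 bits
H(B) = 2.3047 bits

The distribution closer to uniform has higher entropy.
Answer: A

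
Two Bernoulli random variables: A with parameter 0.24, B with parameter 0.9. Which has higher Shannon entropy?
A

For binary distributions, entropy is maximized at p=0.5 and decreases as p moves toward 0 or 1.

H(A) = H(0.24) = 0.7950 bits
H(B) = H(0.9) = 0.4690 bits

Distribution A (p=0.24) is closer to uniform (p=0.5), so it has higher entropy.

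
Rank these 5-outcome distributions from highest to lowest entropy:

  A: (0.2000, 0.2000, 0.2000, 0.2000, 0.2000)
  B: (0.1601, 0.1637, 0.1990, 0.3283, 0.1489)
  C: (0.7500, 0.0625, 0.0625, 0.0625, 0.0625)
A > B > C

Key insight: Entropy is maximized by uniform distributions and minimized by concentrated distributions.

- Uniform distributions have maximum entropy log₂(5) = 2.3219 bits
- The more "peaked" or concentrated a distribution, the lower its entropy

Entropies:
  H(A) = 2.3219 bits
  H(B) = 2.2507 bits
  H(C) = 1.3113 bits

Ranking: A > B > C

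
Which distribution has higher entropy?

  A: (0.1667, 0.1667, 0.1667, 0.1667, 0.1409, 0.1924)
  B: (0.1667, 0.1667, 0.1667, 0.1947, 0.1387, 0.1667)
A

Both distributions are close to uniform, making this a harder comparison.

H(A) = 2.5792 bits
H(B) = 2.5782 bits

The distribution closer to uniform has higher entropy.
Answer: A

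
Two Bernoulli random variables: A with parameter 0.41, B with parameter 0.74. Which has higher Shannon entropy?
A

For binary distributions, entropy is maximized at p=0.5 and decreases as p moves toward 0 or 1.

H(A) = H(0.41) = 0.9765 bits
H(B) = H(0.74) = 0.8267 bits

Distribution A (p=0.41) is closer to uniform (p=0.5), so it has higher entropy.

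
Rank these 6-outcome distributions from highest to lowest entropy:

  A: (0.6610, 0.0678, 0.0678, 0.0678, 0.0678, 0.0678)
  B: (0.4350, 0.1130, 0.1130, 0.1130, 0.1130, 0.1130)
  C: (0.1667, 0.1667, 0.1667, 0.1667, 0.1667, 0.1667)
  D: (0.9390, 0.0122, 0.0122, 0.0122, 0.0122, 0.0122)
C > B > A > D

Key insight: Entropy is maximized by uniform distributions and minimized by concentrated distributions.

Entropies:
  H(A) = 1.7110 bits
  H(B) = 2.2997 bits
  H(C) = 2.5850 bits
  H(D) = 0.4730 bits

Ranking: C > B > A > D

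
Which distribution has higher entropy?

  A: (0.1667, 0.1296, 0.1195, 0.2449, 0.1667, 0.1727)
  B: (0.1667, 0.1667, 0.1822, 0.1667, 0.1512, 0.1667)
B

Both distributions are close to uniform, making this a harder comparison.

H(A) = 2.5446 bits
H(B) = 2.5829 bits

The distribution closer to uniform has higher entropy.
Answer: B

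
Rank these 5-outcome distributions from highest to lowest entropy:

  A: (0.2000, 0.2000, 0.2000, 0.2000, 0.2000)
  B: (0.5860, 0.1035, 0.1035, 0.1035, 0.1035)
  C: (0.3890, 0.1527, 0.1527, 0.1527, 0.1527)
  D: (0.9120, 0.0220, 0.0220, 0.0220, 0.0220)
A > C > B > D

Key insight: Entropy is maximized by uniform distributions and minimized by concentrated distributions.

Entropies:
  H(A) = 2.3219 bits
  H(B) = 1.8066 bits
  H(C) = 2.1862 bits
  H(D) = 0.6058 bits

Ranking: A > C > B > D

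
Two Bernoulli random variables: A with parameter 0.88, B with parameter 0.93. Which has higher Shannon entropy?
A

For binary distributions, entropy is maximized at p=0.5 and decreases as p moves toward 0 or 1.

H(A) = H(0.88) = 0.5294 bits
H(B) = H(0.93) = 0.3659 bits

Distribution A (p=0.88) is closer to uniform (p=0.5), so it has higher entropy.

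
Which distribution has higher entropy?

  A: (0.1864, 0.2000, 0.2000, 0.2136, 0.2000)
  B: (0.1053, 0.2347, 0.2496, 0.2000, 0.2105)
A

Both distributions are close to uniform, making this a harder comparison.

H(A) = 2.3206 bits
H(B) = 2.2700 bits

The distribution closer to uniform has higher entropy.
Answer: A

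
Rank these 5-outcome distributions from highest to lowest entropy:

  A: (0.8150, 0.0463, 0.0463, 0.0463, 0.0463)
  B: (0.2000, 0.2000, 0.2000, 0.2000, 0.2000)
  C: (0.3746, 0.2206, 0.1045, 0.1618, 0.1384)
B > C > A

Key insight: Entropy is maximized by uniform distributions and minimized by concentrated distributions.

- Uniform distributions have maximum entropy log₂(5) = 2.3219 bits
- The more "peaked" or concentrated a distribution, the lower its entropy

Entropies:
  H(A) = 1.0609 bits
  H(B) = 2.3219 bits
  H(C) = 2.1723 bits

Ranking: B > C > A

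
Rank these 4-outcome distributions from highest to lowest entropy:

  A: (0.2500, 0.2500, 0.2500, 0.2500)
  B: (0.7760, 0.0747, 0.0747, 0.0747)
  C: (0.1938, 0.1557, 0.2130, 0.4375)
A > C > B

Key insight: Entropy is maximized by uniform distributions and minimized by concentrated distributions.

- Uniform distributions have maximum entropy log₂(4) = 2.0000 bits
- The more "peaked" or concentrated a distribution, the lower its entropy

Entropies:
  H(A) = 2.0000 bits
  H(B) = 1.1224 bits
  H(C) = 1.8736 bits

Ranking: A > C > B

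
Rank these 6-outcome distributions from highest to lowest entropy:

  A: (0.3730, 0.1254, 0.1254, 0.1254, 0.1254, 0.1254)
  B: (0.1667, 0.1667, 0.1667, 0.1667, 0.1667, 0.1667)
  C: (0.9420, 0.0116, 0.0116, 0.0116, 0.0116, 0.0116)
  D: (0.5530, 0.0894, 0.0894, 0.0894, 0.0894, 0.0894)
B > A > D > C

Key insight: Entropy is maximized by uniform distributions and minimized by concentrated distributions.

Entropies:
  H(A) = 2.4088 bits
  H(B) = 2.5850 bits
  H(C) = 0.4541 bits
  H(D) = 2.0298 bits

Ranking: B > A > D > C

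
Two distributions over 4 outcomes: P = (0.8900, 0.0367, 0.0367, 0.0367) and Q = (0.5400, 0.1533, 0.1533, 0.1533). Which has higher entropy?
Q

P is highly concentrated on one outcome (89%), making it nearly deterministic. Q spreads its mass more evenly (max 54%). The more spread-out distribution has higher entropy: H(P) ≈ 0.674 bits, H(Q) ≈ 1.724 bits.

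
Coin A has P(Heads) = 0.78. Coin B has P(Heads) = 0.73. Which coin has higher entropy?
B

For binary distributions, entropy is maximized at p=0.5 and decreases as p moves toward 0 or 1.

H(A) = H(0.78) = 0.7602 bits
H(B) = H(0.73) = 0.8415 bits

Distribution B (p=0.73) is closer to uniform (p=0.5), so it has higher entropy.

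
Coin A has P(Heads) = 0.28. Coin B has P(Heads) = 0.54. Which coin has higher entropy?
B

For binary distributions, entropy is maximized at p=0.5 and decreases as p moves toward 0 or 1.

H(A) = H(0.28) = 0.8555 bits
H(B) = H(0.54) = 0.9954 bits

Distribution B (p=0.54) is closer to uniform (p=0.5), so it has higher entropy.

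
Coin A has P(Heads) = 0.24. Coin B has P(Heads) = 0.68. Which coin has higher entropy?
B

For binary distributions, entropy is maximized at p=0.5 and decreases as p moves toward 0 or 1.

H(A) = H(0.24) = 0.7950 bits
H(B) = H(0.68) = 0.9044 bits

Distribution B (p=0.68) is closer to uniform (p=0.5), so it has higher entropy.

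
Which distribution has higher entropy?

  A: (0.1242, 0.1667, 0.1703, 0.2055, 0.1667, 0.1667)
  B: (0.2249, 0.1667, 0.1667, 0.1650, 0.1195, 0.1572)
A

Both distributions are close to uniform, making this a harder comparison.

H(A) = 2.5702 bits
H(B) = 2.5607 bits

The distribution closer to uniform has higher entropy.
Answer: A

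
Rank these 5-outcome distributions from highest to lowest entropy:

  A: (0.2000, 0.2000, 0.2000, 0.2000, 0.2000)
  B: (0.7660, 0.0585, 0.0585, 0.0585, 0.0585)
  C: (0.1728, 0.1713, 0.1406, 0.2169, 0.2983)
A > C > B

Key insight: Entropy is maximized by uniform distributions and minimized by concentrated distributions.

- Uniform distributions have maximum entropy log₂(5) = 2.3219 bits
- The more "peaked" or concentrated a distribution, the lower its entropy

Entropies:
  H(A) = 2.3219 bits
  H(B) = 1.2529 bits
  H(C) = 2.2705 bits

Ranking: A > C > B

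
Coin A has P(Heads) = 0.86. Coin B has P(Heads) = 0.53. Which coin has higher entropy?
B

For binary distributions, entropy is maximized at p=0.5 and decreases as p moves toward 0 or 1.

H(A) = H(0.86) = 0.5842 bits
H(B) = H(0.53) = 0.9974 bits

Distribution B (p=0.53) is closer to uniform (p=0.5), so it has higher entropy.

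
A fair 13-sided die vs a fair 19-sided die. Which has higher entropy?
19-sided die

Both are uniform distributions; for uniform over n outcomes, H = log₂(n). H(13-sided) = log₂(13) = 3.700 bits and H(19-sided) = log₂(19) = 4.248 bits. More outcomes in a uniform distribution means higher entropy.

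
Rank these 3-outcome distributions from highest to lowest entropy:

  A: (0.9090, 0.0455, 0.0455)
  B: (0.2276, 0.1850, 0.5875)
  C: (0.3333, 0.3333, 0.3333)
C > B > A

Key insight: Entropy is maximized by uniform distributions and minimized by concentrated distributions.

- Uniform distributions have maximum entropy log₂(3) = 1.5850 bits
- The more "peaked" or concentrated a distribution, the lower its entropy

Entropies:
  H(A) = 0.5308 bits
  H(B) = 1.3872 bits
  H(C) = 1.5850 bits

Ranking: C > B > A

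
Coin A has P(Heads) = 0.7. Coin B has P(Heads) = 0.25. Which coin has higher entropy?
A

For binary distributions, entropy is maximized at p=0.5 and decreases as p moves toward 0 or 1.

H(A) = H(0.7) = 0.8813 bits
H(B) = H(0.25) = 0.8113 bits

Distribution A (p=0.7) is closer to uniform (p=0.5), so it has higher entropy.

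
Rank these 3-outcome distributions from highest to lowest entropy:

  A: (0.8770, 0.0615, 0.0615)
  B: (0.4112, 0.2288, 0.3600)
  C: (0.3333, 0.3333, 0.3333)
C > B > A

Key insight: Entropy is maximized by uniform distributions and minimized by concentrated distributions.

- Uniform distributions have maximum entropy log₂(3) = 1.5850 bits
- The more "peaked" or concentrated a distribution, the lower its entropy

Entropies:
  H(A) = 0.6609 bits
  H(B) = 1.5447 bits
  H(C) = 1.5850 bits

Ranking: C > B > A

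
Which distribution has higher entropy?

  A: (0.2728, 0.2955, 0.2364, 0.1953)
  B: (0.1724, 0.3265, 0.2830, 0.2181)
A

Both distributions are close to uniform, making this a harder comparison.

H(A) = 1.9830 bits
H(B) = 1.9590 bits

The distribution closer to uniform has higher entropy.
Answer: A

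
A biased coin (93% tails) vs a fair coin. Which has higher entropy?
Fair coin

The fair coin is uniform (p=0.5), maximizing binary entropy at 1 bit. The biased coin has H(0.93) ≈ 0.366 bits — its outcome is more predictable, so its entropy is lower.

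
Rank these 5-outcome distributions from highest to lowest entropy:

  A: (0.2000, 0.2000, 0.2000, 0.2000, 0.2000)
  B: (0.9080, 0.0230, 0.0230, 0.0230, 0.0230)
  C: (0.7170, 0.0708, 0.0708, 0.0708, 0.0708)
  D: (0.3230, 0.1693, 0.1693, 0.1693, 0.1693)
A > D > C > B

Key insight: Entropy is maximized by uniform distributions and minimized by concentrated distributions.

Entropies:
  H(A) = 2.3219 bits
  H(B) = 0.6271 bits
  H(C) = 1.4255 bits
  H(D) = 2.2616 bits

Ranking: A > D > C > B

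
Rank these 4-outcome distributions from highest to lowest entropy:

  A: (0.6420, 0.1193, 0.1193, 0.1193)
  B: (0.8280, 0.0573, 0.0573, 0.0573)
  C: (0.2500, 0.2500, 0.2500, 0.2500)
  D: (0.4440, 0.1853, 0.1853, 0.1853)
C > D > A > B

Key insight: Entropy is maximized by uniform distributions and minimized by concentrated distributions.

Entropies:
  H(A) = 1.5084 bits
  H(B) = 0.9349 bits
  H(C) = 2.0000 bits
  H(D) = 1.8722 bits

Ranking: C > D > A > B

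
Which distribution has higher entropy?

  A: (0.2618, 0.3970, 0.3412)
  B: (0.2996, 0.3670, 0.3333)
B

Both distributions are close to uniform, making this a harder comparison.

H(A) = 1.5646 bits
H(B) = 1.5800 bits

The distribution closer to uniform has higher entropy.
Answer: B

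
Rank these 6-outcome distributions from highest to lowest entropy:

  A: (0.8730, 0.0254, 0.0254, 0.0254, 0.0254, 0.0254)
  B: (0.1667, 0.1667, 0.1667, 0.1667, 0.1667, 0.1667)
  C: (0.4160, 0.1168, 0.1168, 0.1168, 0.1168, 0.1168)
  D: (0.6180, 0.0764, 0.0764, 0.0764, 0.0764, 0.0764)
B > C > D > A

Key insight: Entropy is maximized by uniform distributions and minimized by concentrated distributions.

Entropies:
  H(A) = 0.8440 bits
  H(B) = 2.5850 bits
  H(C) = 2.3355 bits
  H(D) = 1.8464 bits

Ranking: B > C > D > A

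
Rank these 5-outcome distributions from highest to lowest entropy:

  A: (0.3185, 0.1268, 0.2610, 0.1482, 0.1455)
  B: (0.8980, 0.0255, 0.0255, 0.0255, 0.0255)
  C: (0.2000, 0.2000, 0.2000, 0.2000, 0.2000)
C > A > B

Key insight: Entropy is maximized by uniform distributions and minimized by concentrated distributions.

- Uniform distributions have maximum entropy log₂(5) = 2.3219 bits
- The more "peaked" or concentrated a distribution, the lower its entropy

Entropies:
  H(A) = 2.2221 bits
  H(B) = 0.6793 bits
  H(C) = 2.3219 bits

Ranking: C > A > B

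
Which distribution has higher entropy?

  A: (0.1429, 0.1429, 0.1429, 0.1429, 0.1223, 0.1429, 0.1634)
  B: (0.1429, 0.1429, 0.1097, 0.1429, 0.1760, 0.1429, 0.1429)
A

Both distributions are close to uniform, making this a harder comparison.

H(A) = 2.8031 bits
H(B) = 2.7962 bits

The distribution closer to uniform has higher entropy.
Answer: A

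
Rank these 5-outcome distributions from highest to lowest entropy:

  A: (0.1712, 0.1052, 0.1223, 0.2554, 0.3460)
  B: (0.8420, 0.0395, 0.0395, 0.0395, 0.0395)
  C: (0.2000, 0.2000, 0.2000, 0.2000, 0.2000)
C > A > B

Key insight: Entropy is maximized by uniform distributions and minimized by concentrated distributions.

- Uniform distributions have maximum entropy log₂(5) = 2.3219 bits
- The more "peaked" or concentrated a distribution, the lower its entropy

Entropies:
  H(A) = 2.1811 bits
  H(B) = 0.9455 bits
  H(C) = 2.3219 bits

Ranking: C > A > B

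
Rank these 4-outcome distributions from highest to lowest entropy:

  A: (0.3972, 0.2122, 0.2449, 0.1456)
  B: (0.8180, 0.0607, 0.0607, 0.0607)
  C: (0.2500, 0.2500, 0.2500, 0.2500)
C > A > B

Key insight: Entropy is maximized by uniform distributions and minimized by concentrated distributions.

- Uniform distributions have maximum entropy log₂(4) = 2.0000 bits
- The more "peaked" or concentrated a distribution, the lower its entropy

Entropies:
  H(A) = 1.9056 bits
  H(B) = 0.9729 bits
  H(C) = 2.0000 bits

Ranking: C > A > B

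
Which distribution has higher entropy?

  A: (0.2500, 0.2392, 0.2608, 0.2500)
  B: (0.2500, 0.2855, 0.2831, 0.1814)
A

Both distributions are close to uniform, making this a harder comparison.

H(A) = 1.9993 bits
H(B) = 1.9785 bits

The distribution closer to uniform has higher entropy.
Answer: A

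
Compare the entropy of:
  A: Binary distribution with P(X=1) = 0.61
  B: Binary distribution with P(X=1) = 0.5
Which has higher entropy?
B

For binary distributions, entropy is maximized at p=0.5 and decreases as p moves toward 0 or 1.

H(A) = H(0.61) = 0.9648 bits
H(B) = H(0.5) = 1.0000 bits

Distribution B (p=0.5) is closer to uniform (p=0.5), so it has higher entropy.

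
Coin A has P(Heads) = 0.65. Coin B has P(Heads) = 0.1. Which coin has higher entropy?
A

For binary distributions, entropy is maximized at p=0.5 and decreases as p moves toward 0 or 1.

H(A) = H(0.65) = 0.9341 bits
H(B) = H(0.1) = 0.4690 bits

Distribution A (p=0.65) is closer to uniform (p=0.5), so it has higher entropy.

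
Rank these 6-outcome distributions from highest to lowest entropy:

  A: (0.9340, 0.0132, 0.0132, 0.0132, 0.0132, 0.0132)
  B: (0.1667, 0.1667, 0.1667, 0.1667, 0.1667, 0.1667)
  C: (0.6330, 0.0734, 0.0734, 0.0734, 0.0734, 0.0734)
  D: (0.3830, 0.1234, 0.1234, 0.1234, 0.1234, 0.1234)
B > D > C > A

Key insight: Entropy is maximized by uniform distributions and minimized by concentrated distributions.

Entropies:
  H(A) = 0.5041 bits
  H(B) = 2.5850 bits
  H(C) = 1.8005 bits
  H(D) = 2.3928 bits

Ranking: B > D > C > A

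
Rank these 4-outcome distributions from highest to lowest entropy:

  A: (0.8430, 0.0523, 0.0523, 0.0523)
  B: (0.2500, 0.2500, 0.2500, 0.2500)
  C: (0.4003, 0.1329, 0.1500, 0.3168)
B > C > A

Key insight: Entropy is maximized by uniform distributions and minimized by concentrated distributions.

- Uniform distributions have maximum entropy log₂(4) = 2.0000 bits
- The more "peaked" or concentrated a distribution, the lower its entropy

Entropies:
  H(A) = 0.8759 bits
  H(B) = 2.0000 bits
  H(C) = 1.8516 bits

Ranking: B > C > A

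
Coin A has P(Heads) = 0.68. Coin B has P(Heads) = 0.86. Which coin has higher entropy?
A

For binary distributions, entropy is maximized at p=0.5 and decreases as p moves toward 0 or 1.

H(A) = H(0.68) = 0.9044 bits
H(B) = H(0.86) = 0.5842 bits

Distribution A (p=0.68) is closer to uniform (p=0.5), so it has higher entropy.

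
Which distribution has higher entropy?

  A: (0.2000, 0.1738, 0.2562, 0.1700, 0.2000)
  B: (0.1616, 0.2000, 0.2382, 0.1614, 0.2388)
A

Both distributions are close to uniform, making this a harder comparison.

H(A) = 2.3055 bits
H(B) = 2.3004 bits

The distribution closer to uniform has higher entropy.
Answer: A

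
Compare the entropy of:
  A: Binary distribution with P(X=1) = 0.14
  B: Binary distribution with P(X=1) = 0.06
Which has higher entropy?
A

For binary distributions, entropy is maximized at p=0.5 and decreases as p moves toward 0 or 1.

H(A) = H(0.14) = 0.5842 bits
H(B) = H(0.06) = 0.3274 bits

Distribution A (p=0.14) is closer to uniform (p=0.5), so it has higher entropy.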